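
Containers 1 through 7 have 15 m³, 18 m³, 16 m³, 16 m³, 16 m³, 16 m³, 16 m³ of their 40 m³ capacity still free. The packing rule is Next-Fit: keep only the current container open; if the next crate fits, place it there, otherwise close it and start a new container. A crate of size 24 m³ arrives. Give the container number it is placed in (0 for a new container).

Next-Fit only looks at container 7, which has 16 m³ free.
24 m³ does not fit, so a new container is opened.

0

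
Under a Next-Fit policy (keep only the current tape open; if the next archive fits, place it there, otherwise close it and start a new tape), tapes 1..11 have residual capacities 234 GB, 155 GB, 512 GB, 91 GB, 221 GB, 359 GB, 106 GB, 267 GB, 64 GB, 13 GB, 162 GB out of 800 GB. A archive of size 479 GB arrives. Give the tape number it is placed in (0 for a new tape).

Next-Fit only looks at tape 11, which has 162 GB free.
479 GB does not fit, so a new tape is opened.

0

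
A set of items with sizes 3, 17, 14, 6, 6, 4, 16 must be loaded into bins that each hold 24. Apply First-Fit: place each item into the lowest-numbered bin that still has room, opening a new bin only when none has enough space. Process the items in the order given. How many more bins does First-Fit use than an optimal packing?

First-Fit: [3,17,4] [14,6] [6,16] → 3 bins.
Total size 66; any packing needs at least ⌈66/24⌉ = 3 bins.
So 3 is already optimal.

0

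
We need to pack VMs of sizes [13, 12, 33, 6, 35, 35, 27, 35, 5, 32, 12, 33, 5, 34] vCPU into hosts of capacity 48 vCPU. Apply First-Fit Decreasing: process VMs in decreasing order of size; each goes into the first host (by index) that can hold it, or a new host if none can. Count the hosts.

Sorted descending: 35, 35, 35, 34, 33, 33, 32, 27, 13, 12, 12, 6, 5, 5.
host 1: place 35 vCPU, 13 vCPU left
host 2: place 35 vCPU, 13 vCPU left
host 3: place 35 vCPU, 13 vCPU left
host 4: place 34 vCPU, 14 vCPU left
host 5: place 33 vCPU, 15 vCPU left
host 6: place 33 vCPU, 15 vCPU left
host 7: place 32 vCPU, 16 vCPU left
host 8: place 27 vCPU, 21 vCPU left
host 1: place 13 vCPU, 0 vCPU left
host 2: place 12 vCPU, 1 vCPU left
host 3: place 12 vCPU, 1 vCPU left
host 4: place 6 vCPU, 8 vCPU left
host 4: place 5 vCPU, 3 vCPU left
host 5: place 5 vCPU, 10 vCPU left
Final hosts: [35,13] [35,12] [35,12] [34,6,5] [33,5] [33] [32] [27].

8 hosts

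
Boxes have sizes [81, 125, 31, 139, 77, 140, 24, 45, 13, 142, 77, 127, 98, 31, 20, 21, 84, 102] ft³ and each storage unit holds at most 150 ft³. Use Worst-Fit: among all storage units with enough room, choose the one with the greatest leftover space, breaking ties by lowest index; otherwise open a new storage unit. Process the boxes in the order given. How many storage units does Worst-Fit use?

81 ft³ → storage unit 1 (remaining 69 ft³)
125 ft³ → storage unit 2 (remaining 25 ft³)
31 ft³ → storage unit 1 (remaining 38 ft³)
139 ft³ → storage unit 3 (remaining 11 ft³)
77 ft³ → storage unit 4 (remaining 73 ft³)
140 ft³ → storage unit 5 (remaining 10 ft³)
24 ft³ → storage unit 4 (remaining 49 ft³)
45 ft³ → storage unit 4 (remaining 4 ft³)
13 ft³ → storage unit 1 (remaining 25 ft³)
142 ft³ → storage unit 6 (remaining 8 ft³)
77 ft³ → storage unit 7 (remaining 73 ft³)
127 ft³ → storage unit 8 (remaining 23 ft³)
98 ft³ → storage unit 9 (remaining 52 ft³)
31 ft³ → storage unit 7 (remaining 42 ft³)
20 ft³ → storage unit 9 (remaining 32 ft³)
21 ft³ → storage unit 7 (remaining 21 ft³)
84 ft³ → storage unit 10 (remaining 66 ft³)
102 ft³ → storage unit 11 (remaining 48 ft³)
Final storage units: [81,31,13] [125] [139] [77,24,45] [140] [142] [77,31,21] [127] [98,20] [84] [102].

11 storage units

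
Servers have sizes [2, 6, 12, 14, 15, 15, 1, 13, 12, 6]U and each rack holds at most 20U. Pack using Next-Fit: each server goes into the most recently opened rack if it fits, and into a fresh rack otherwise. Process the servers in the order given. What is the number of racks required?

rack 1: place 2U, 18U left
rack 1: place 6U, 12U left
rack 1: place 12U, 0U left
rack 2: place 14U, 6U left
rack 3: place 15U, 5U left
rack 4: place 15U, 5U left
rack 4: place 1U, 4U left
rack 5: place 13U, 7U left
rack 6: place 12U, 8U left
rack 6: place 6U, 2U left
Final racks: [2,6,12] [14] [15] [15,1] [13] [12,6].

6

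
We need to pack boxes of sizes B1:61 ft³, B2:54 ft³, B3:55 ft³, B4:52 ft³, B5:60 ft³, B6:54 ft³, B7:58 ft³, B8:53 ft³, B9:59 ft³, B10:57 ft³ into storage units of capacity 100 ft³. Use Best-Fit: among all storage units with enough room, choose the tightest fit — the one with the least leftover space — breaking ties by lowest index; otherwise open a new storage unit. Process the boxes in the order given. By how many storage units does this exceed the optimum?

0

Best-Fit: [61] [54] [55] [52] [60] [54] [58] [53] [59] [57] → 10 storage units.
10 boxes exceed 50 ft³ (half the capacity), and no two of those can share a storage unit, so at least 10 storage units are needed.
So 10 is already optimal.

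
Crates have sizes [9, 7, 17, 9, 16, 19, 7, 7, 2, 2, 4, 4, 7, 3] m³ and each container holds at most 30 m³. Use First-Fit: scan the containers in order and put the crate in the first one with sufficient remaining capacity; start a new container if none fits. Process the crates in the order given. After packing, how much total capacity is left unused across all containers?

7

9 m³ → container 1 (remaining 21 m³)
7 m³ → container 1 (remaining 14 m³)
17 m³ → container 2 (remaining 13 m³)
9 m³ → container 1 (remaining 5 m³)
16 m³ → container 3 (remaining 14 m³)
19 m³ → container 4 (remaining 11 m³)
7 m³ → container 2 (remaining 6 m³)
7 m³ → container 3 (remaining 7 m³)
2 m³ → container 1 (remaining 3 m³)
2 m³ → container 1 (remaining 1 m³)
4 m³ → container 2 (remaining 2 m³)
4 m³ → container 3 (remaining 3 m³)
7 m³ → container 4 (remaining 4 m³)
3 m³ → container 3 (remaining 0 m³)
4 containers × 30 m³ = 120 m³; used 113 m³; unused 7 m³.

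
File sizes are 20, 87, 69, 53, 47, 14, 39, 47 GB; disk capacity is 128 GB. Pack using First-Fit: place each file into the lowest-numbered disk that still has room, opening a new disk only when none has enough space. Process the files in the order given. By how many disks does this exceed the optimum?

1

First-Fit: [20,87,14] [69,53] [47,39] [47] → 4 disks.
Total size 376 GB; any packing needs at least ⌈376/128⌉ = 3 disks.
An optimal packing achieves that bound: [87,39] [69,53] [47,47,20,14] → 3 disks.
Excess: 4 − 3 = 1.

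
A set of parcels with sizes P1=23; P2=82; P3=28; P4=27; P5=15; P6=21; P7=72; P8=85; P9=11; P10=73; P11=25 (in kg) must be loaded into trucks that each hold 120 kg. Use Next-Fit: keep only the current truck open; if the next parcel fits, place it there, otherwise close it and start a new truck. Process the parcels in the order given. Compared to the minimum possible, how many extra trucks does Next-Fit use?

Next-Fit: [23,82] [28,27,15,21] [72] [85,11] [73,25] → 5 trucks.
Total size 462 kg; any packing needs at least ⌈462/120⌉ = 4 trucks.
An optimal packing achieves that bound: [85,28] [82,27,11] [73,25,21] [72,23,15] → 4 trucks.
Excess: 5 − 4 = 1.

1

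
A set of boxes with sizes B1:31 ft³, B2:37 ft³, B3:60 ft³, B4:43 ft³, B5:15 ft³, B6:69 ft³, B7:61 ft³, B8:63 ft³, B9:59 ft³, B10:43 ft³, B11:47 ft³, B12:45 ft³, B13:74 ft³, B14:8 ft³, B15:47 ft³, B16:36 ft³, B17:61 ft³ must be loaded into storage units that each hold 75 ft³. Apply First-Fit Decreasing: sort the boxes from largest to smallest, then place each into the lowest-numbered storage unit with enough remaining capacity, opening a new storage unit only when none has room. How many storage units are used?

13

Sorted descending: 74, 69, 63, 61, 61, 60, 59, 47, 47, 45, 43, 43, 37, 36, 31, 15, 8.
storage unit 1: place 74 ft³, 1 ft³ left
storage unit 2: place 69 ft³, 6 ft³ left
storage unit 3: place 63 ft³, 12 ft³ left
storage unit 4: place 61 ft³, 14 ft³ left
storage unit 5: place 61 ft³, 14 ft³ left
storage unit 6: place 60 ft³, 15 ft³ left
storage unit 7: place 59 ft³, 16 ft³ left
storage unit 8: place 47 ft³, 28 ft³ left
storage unit 9: place 47 ft³, 28 ft³ left
storage unit 10: place 45 ft³, 30 ft³ left
storage unit 11: place 43 ft³, 32 ft³ left
storage unit 12: place 43 ft³, 32 ft³ left
storage unit 13: place 37 ft³, 38 ft³ left
storage unit 13: place 36 ft³, 2 ft³ left
storage unit 11: place 31 ft³, 1 ft³ left
storage unit 6: place 15 ft³, 0 ft³ left
storage unit 3: place 8 ft³, 4 ft³ left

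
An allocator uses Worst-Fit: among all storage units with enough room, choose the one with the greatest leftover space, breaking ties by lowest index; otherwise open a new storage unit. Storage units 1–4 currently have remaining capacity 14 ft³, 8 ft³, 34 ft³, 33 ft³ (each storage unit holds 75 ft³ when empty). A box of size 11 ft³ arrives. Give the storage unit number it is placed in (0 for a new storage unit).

Storage units with room: storage unit 1 (14 ft³), storage unit 3 (34 ft³), storage unit 4 (33 ft³).
Most room is storage unit 3 with 34 ft³ free.

3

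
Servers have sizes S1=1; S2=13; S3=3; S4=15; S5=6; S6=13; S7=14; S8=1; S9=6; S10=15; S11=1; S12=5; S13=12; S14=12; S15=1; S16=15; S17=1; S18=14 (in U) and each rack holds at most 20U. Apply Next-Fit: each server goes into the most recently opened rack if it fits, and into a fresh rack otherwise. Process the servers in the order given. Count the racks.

rack 1: place S1 (1U), 19U left
rack 1: place S2 (13U), 6U left
rack 1: place S3 (3U), 3U left
rack 2: place S4 (15U), 5U left
rack 3: place S5 (6U), 14U left
rack 3: place S6 (13U), 1U left
rack 4: place S7 (14U), 6U left
rack 4: place S8 (1U), 5U left
rack 5: place S9 (6U), 14U left
rack 6: place S10 (15U), 5U left
rack 6: place S11 (1U), 4U left
rack 7: place S12 (5U), 15U left
rack 7: place S13 (12U), 3U left
rack 8: place S14 (12U), 8U left
rack 8: place S15 (1U), 7U left
rack 9: place S16 (15U), 5U left
rack 9: place S17 (1U), 4U left
rack 10: place S18 (14U), 6U left

10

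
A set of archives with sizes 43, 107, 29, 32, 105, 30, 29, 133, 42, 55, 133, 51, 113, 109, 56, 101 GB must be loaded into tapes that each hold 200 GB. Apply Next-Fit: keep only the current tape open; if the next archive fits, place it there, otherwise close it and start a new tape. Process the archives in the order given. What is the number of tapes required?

Put 43 GB in tape 1; 157 GB remain.
Put 107 GB in tape 1; 50 GB remain.
Put 29 GB in tape 1; 21 GB remain.
Put 32 GB in tape 2; 168 GB remain.
Put 105 GB in tape 2; 63 GB remain.
Put 30 GB in tape 2; 33 GB remain.
Put 29 GB in tape 2; 4 GB remain.
Put 133 GB in tape 3; 67 GB remain.
Put 42 GB in tape 3; 25 GB remain.
Put 55 GB in tape 4; 145 GB remain.
Put 133 GB in tape 4; 12 GB remain.
Put 51 GB in tape 5; 149 GB remain.
Put 113 GB in tape 5; 36 GB remain.
Put 109 GB in tape 6; 91 GB remain.
Put 56 GB in tape 6; 35 GB remain.
Put 101 GB in tape 7; 99 GB remain.
Final tapes: [43,107,29] [32,105,30,29] [133,42] [55,133] [51,113] [109,56] [101].

7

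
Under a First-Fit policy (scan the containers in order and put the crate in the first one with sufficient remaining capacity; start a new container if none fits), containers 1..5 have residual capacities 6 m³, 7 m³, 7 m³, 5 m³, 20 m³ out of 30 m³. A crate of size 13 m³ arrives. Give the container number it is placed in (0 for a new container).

Containers with room: container 5 (20 m³).
The first with room is container 5.

5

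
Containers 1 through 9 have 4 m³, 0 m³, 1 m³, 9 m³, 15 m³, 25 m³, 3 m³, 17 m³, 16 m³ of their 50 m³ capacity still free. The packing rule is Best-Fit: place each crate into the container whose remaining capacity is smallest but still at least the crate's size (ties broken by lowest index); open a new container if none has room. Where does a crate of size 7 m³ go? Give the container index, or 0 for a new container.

4

Containers with room: container 4 (9 m³), container 5 (15 m³), container 6 (25 m³), container 8 (17 m³), container 9 (16 m³).
Tightest fit is container 4 with 9 m³ free.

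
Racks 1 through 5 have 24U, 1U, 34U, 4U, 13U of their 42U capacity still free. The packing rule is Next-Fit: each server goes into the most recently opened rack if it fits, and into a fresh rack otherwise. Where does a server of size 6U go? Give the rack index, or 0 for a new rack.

Next-Fit only looks at rack 5, which has 13U free.
6U fits there.

5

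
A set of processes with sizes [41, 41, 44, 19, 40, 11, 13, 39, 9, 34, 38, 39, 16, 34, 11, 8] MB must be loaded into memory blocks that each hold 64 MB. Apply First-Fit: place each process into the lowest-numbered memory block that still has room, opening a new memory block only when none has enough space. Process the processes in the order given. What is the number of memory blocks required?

9 memory blocks

memory block 1: place 41 MB, 23 MB left
memory block 2: place 41 MB, 23 MB left
memory block 3: place 44 MB, 20 MB left
memory block 1: place 19 MB, 4 MB left
memory block 4: place 40 MB, 24 MB left
memory block 2: place 11 MB, 12 MB left
memory block 3: place 13 MB, 7 MB left
memory block 5: place 39 MB, 25 MB left
memory block 2: place 9 MB, 3 MB left
memory block 6: place 34 MB, 30 MB left
memory block 7: place 38 MB, 26 MB left
memory block 8: place 39 MB, 25 MB left
memory block 4: place 16 MB, 8 MB left
memory block 9: place 34 MB, 30 MB left
memory block 5: place 11 MB, 14 MB left
memory block 4: place 8 MB, 0 MB left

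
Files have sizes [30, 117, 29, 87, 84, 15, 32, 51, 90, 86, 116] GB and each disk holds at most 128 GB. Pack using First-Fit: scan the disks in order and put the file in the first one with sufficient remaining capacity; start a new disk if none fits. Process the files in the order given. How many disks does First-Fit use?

8

30 GB → disk 1 (remaining 98 GB)
117 GB → disk 2 (remaining 11 GB)
29 GB → disk 1 (remaining 69 GB)
87 GB → disk 3 (remaining 41 GB)
84 GB → disk 4 (remaining 44 GB)
15 GB → disk 1 (remaining 54 GB)
32 GB → disk 1 (remaining 22 GB)
51 GB → disk 5 (remaining 77 GB)
90 GB → disk 6 (remaining 38 GB)
86 GB → disk 7 (remaining 42 GB)
116 GB → disk 8 (remaining 12 GB)
Final disks: [30,29,15,32] [117] [87] [84] [51] [90] [86] [116].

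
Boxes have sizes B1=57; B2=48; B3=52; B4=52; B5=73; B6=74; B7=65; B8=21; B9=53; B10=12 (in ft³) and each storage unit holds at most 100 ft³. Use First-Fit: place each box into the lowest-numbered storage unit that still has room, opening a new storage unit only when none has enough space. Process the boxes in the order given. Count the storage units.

7

storage unit 1: place B1 (57 ft³), 43 ft³ left
storage unit 2: place B2 (48 ft³), 52 ft³ left
storage unit 2: place B3 (52 ft³), 0 ft³ left
storage unit 3: place B4 (52 ft³), 48 ft³ left
storage unit 4: place B5 (73 ft³), 27 ft³ left
storage unit 5: place B6 (74 ft³), 26 ft³ left
storage unit 6: place B7 (65 ft³), 35 ft³ left
storage unit 1: place B8 (21 ft³), 22 ft³ left
storage unit 7: place B9 (53 ft³), 47 ft³ left
storage unit 1: place B10 (12 ft³), 10 ft³ left
Final storage units: [57,21,12] [48,52] [52] [73] [74] [65] [53].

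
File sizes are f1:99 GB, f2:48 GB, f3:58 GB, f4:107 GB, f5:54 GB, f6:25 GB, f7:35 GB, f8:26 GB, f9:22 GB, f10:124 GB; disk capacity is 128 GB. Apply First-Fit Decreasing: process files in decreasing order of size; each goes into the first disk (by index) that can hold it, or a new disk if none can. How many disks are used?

Sorted descending: 124, 107, 99, 58, 54, 48, 35, 26, 25, 22.
Put 124 GB in disk 1; 4 GB remain.
Put 107 GB in disk 2; 21 GB remain.
Put 99 GB in disk 3; 29 GB remain.
Put 58 GB in disk 4; 70 GB remain.
Put 54 GB in disk 4; 16 GB remain.
Put 48 GB in disk 5; 80 GB remain.
Put 35 GB in disk 5; 45 GB remain.
Put 26 GB in disk 3; 3 GB remain.
Put 25 GB in disk 5; 20 GB remain.
Put 22 GB in disk 6; 106 GB remain.

6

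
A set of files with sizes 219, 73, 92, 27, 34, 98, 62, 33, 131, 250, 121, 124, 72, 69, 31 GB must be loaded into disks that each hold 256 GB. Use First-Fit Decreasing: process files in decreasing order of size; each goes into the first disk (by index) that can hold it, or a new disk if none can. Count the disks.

Sorted descending: 250, 219, 131, 124, 121, 98, 92, 73, 72, 69, 62, 34, 33, 31, 27.
disk 1: place 250 GB, 6 GB left
disk 2: place 219 GB, 37 GB left
disk 3: place 131 GB, 125 GB left
disk 3: place 124 GB, 1 GB left
disk 4: place 121 GB, 135 GB left
disk 4: place 98 GB, 37 GB left
disk 5: place 92 GB, 164 GB left
disk 5: place 73 GB, 91 GB left
disk 5: place 72 GB, 19 GB left
disk 6: place 69 GB, 187 GB left
disk 6: place 62 GB, 125 GB left
disk 2: place 34 GB, 3 GB left
disk 4: place 33 GB, 4 GB left
disk 6: place 31 GB, 94 GB left
disk 6: place 27 GB, 67 GB left
Final disks: [250] [219,34] [131,124] [121,98,33] [92,73,72] [69,62,31,27].

6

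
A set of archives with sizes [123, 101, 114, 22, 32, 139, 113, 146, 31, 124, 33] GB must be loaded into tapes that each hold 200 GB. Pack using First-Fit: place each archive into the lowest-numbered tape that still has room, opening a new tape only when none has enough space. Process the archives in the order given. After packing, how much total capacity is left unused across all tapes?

422

123 GB → tape 1 (remaining 77 GB)
101 GB → tape 2 (remaining 99 GB)
114 GB → tape 3 (remaining 86 GB)
22 GB → tape 1 (remaining 55 GB)
32 GB → tape 1 (remaining 23 GB)
139 GB → tape 4 (remaining 61 GB)
113 GB → tape 5 (remaining 87 GB)
146 GB → tape 6 (remaining 54 GB)
31 GB → tape 2 (remaining 68 GB)
124 GB → tape 7 (remaining 76 GB)
33 GB → tape 2 (remaining 35 GB)
7 tapes × 200 GB = 1400 GB; used 978 GB; unused 422 GB.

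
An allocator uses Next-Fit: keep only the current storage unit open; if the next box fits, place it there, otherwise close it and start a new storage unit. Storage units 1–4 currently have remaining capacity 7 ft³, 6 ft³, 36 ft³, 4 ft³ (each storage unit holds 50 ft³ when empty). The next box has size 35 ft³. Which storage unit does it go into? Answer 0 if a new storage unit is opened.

0

Next-Fit only looks at storage unit 4, which has 4 ft³ free.
35 ft³ does not fit, so a new storage unit is opened.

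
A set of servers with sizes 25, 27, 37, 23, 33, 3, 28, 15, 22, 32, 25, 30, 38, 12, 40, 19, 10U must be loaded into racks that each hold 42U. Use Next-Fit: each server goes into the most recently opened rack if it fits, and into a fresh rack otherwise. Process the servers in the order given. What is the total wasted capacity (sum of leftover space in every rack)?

169

Put 25U in rack 1; 17U remain.
Put 27U in rack 2; 15U remain.
Put 37U in rack 3; 5U remain.
Put 23U in rack 4; 19U remain.
Put 33U in rack 5; 9U remain.
Put 3U in rack 5; 6U remain.
Put 28U in rack 6; 14U remain.
Put 15U in rack 7; 27U remain.
Put 22U in rack 7; 5U remain.
Put 32U in rack 8; 10U remain.
Put 25U in rack 9; 17U remain.
Put 30U in rack 10; 12U remain.
Put 38U in rack 11; 4U remain.
Put 12U in rack 12; 30U remain.
Put 40U in rack 13; 2U remain.
Put 19U in rack 14; 23U remain.
Put 10U in rack 14; 13U remain.
14 racks × 42U = 588U; used 419U; unused 169U.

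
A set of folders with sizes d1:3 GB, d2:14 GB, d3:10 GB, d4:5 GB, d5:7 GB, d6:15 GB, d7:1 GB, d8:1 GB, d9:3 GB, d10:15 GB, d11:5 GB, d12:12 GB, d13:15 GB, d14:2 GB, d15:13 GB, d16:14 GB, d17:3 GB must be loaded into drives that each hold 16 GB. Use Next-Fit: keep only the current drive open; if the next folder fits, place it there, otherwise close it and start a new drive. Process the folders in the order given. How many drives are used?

13 drives

drive 1: place d1 (3 GB), 13 GB left
drive 2: place d2 (14 GB), 2 GB left
drive 3: place d3 (10 GB), 6 GB left
drive 3: place d4 (5 GB), 1 GB left
drive 4: place d5 (7 GB), 9 GB left
drive 5: place d6 (15 GB), 1 GB left
drive 5: place d7 (1 GB), 0 GB left
drive 6: place d8 (1 GB), 15 GB left
drive 6: place d9 (3 GB), 12 GB left
drive 7: place d10 (15 GB), 1 GB left
drive 8: place d11 (5 GB), 11 GB left
drive 9: place d12 (12 GB), 4 GB left
drive 10: place d13 (15 GB), 1 GB left
drive 11: place d14 (2 GB), 14 GB left
drive 11: place d15 (13 GB), 1 GB left
drive 12: place d16 (14 GB), 2 GB left
drive 13: place d17 (3 GB), 13 GB left
Final drives: [3] [14] [10,5] [7] [15,1] [1,3] [15] [5] [12] [15] [2,13] [14] [3].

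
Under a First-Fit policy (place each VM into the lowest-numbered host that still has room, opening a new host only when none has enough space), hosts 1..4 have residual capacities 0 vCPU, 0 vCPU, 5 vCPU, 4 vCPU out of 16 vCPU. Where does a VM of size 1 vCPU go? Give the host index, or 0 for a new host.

3

Hosts with room: host 3 (5 vCPU), host 4 (4 vCPU).
The first with room is host 3.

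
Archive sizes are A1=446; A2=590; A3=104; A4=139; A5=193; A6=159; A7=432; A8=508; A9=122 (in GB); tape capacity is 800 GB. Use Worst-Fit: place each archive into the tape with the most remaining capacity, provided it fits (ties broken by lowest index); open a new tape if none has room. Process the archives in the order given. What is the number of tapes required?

A1 (446 GB) → tape 1 (remaining 354 GB)
A2 (590 GB) → tape 2 (remaining 210 GB)
A3 (104 GB) → tape 1 (remaining 250 GB)
A4 (139 GB) → tape 1 (remaining 111 GB)
A5 (193 GB) → tape 2 (remaining 17 GB)
A6 (159 GB) → tape 3 (remaining 641 GB)
A7 (432 GB) → tape 3 (remaining 209 GB)
A8 (508 GB) → tape 4 (remaining 292 GB)
A9 (122 GB) → tape 4 (remaining 170 GB)
Final tapes: [446,104,139] [590,193] [159,432] [508,122].

4 tapes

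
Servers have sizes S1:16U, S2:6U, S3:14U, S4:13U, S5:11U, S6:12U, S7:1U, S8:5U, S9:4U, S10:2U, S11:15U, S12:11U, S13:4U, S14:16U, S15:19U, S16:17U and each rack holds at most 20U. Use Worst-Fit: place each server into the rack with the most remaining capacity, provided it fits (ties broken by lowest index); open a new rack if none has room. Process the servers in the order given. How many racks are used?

10 racks

rack 1: place S1 (16U), 4U left
rack 2: place S2 (6U), 14U left
rack 2: place S3 (14U), 0U left
rack 3: place S4 (13U), 7U left
rack 4: place S5 (11U), 9U left
rack 5: place S6 (12U), 8U left
rack 4: place S7 (1U), 8U left
rack 4: place S8 (5U), 3U left
rack 5: place S9 (4U), 4U left
rack 3: place S10 (2U), 5U left
rack 6: place S11 (15U), 5U left
rack 7: place S12 (11U), 9U left
rack 7: place S13 (4U), 5U left
rack 8: place S14 (16U), 4U left
rack 9: place S15 (19U), 1U left
rack 10: place S16 (17U), 3U left
Final racks: [16] [6,14] [13,2] [11,1,5] [12,4] [15] [11,4] [16] [19] [17].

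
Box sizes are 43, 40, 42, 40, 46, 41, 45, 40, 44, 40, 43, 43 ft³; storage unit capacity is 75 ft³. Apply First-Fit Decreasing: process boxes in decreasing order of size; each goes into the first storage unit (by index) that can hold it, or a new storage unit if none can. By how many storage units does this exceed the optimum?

0

First-Fit Decreasing: [46] [45] [44] [43] [43] [43] [42] [41] [40] [40] [40] [40] → 12 storage units.
12 boxes exceed 37.5 ft³ (half the capacity), and no two of those can share a storage unit, so at least 12 storage units are needed.
So 12 is already optimal.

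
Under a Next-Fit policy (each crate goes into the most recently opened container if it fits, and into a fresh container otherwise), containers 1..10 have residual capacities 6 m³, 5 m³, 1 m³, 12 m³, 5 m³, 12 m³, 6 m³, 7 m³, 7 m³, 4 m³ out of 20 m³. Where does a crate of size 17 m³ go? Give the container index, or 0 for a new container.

0

Next-Fit only looks at container 10, which has 4 m³ free.
17 m³ does not fit, so a new container is opened.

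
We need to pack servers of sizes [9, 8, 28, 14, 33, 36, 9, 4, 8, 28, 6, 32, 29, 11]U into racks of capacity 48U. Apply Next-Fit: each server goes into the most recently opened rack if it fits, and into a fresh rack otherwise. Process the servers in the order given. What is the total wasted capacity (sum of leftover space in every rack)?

33

rack 1: place 9U, 39U left
rack 1: place 8U, 31U left
rack 1: place 28U, 3U left
rack 2: place 14U, 34U left
rack 2: place 33U, 1U left
rack 3: place 36U, 12U left
rack 3: place 9U, 3U left
rack 4: place 4U, 44U left
rack 4: place 8U, 36U left
rack 4: place 28U, 8U left
rack 4: place 6U, 2U left
rack 5: place 32U, 16U left
rack 6: place 29U, 19U left
rack 6: place 11U, 8U left
6 racks × 48U = 288U; used 255U; unused 33U.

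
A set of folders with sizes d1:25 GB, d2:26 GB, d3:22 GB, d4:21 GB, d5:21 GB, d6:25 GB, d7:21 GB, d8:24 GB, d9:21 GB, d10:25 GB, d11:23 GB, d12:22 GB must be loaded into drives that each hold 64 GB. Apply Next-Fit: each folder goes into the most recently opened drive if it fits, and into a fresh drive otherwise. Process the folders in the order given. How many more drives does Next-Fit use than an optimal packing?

Next-Fit: [25,26] [22,21,21] [25,21] [24,21] [25,23] [22] → 6 drives.
Total size 276 GB; any packing needs at least ⌈276/64⌉ = 5 drives.
An optimal packing achieves that bound: [26,25] [25,25] [24,23] [22,21,21] [22,21,21] → 5 drives.
Excess: 6 − 5 = 1.

1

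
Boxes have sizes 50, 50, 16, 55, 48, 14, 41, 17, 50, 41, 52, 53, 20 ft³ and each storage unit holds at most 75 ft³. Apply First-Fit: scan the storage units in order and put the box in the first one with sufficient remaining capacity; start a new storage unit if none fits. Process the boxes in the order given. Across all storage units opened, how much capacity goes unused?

168

50 ft³ → storage unit 1 (remaining 25 ft³)
50 ft³ → storage unit 2 (remaining 25 ft³)
16 ft³ → storage unit 1 (remaining 9 ft³)
55 ft³ → storage unit 3 (remaining 20 ft³)
48 ft³ → storage unit 4 (remaining 27 ft³)
14 ft³ → storage unit 2 (remaining 11 ft³)
41 ft³ → storage unit 5 (remaining 34 ft³)
17 ft³ → storage unit 3 (remaining 3 ft³)
50 ft³ → storage unit 6 (remaining 25 ft³)
41 ft³ → storage unit 7 (remaining 34 ft³)
52 ft³ → storage unit 8 (remaining 23 ft³)
53 ft³ → storage unit 9 (remaining 22 ft³)
20 ft³ → storage unit 4 (remaining 7 ft³)
9 storage units × 75 ft³ = 675 ft³; used 507 ft³; unused 168 ft³.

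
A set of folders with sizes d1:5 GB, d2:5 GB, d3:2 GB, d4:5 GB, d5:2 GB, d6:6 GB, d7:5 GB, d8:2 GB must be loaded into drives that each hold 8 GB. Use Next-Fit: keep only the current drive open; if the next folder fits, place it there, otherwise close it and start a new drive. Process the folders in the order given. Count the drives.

drive 1: place d1 (5 GB), 3 GB left
drive 2: place d2 (5 GB), 3 GB left
drive 2: place d3 (2 GB), 1 GB left
drive 3: place d4 (5 GB), 3 GB left
drive 3: place d5 (2 GB), 1 GB left
drive 4: place d6 (6 GB), 2 GB left
drive 5: place d7 (5 GB), 3 GB left
drive 5: place d8 (2 GB), 1 GB left
Final drives: [5] [5,2] [5,2] [6] [5,2].

5 drives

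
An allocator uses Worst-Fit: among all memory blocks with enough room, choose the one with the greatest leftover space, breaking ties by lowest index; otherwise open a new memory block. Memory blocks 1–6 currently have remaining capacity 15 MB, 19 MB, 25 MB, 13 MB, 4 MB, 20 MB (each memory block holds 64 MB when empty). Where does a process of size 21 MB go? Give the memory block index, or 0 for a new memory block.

3

Memory blocks with room: memory block 3 (25 MB).
Most room is memory block 3 with 25 MB free.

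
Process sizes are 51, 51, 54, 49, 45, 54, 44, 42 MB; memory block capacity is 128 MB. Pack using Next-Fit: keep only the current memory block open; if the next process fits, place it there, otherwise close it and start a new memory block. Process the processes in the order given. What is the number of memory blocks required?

Put 51 MB in memory block 1; 77 MB remain.
Put 51 MB in memory block 1; 26 MB remain.
Put 54 MB in memory block 2; 74 MB remain.
Put 49 MB in memory block 2; 25 MB remain.
Put 45 MB in memory block 3; 83 MB remain.
Put 54 MB in memory block 3; 29 MB remain.
Put 44 MB in memory block 4; 84 MB remain.
Put 42 MB in memory block 4; 42 MB remain.

4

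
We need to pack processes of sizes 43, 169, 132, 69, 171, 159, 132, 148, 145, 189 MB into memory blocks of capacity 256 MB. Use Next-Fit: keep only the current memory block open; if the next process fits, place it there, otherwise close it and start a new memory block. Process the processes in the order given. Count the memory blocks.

8

43 MB → memory block 1 (remaining 213 MB)
169 MB → memory block 1 (remaining 44 MB)
132 MB → memory block 2 (remaining 124 MB)
69 MB → memory block 2 (remaining 55 MB)
171 MB → memory block 3 (remaining 85 MB)
159 MB → memory block 4 (remaining 97 MB)
132 MB → memory block 5 (remaining 124 MB)
148 MB → memory block 6 (remaining 108 MB)
145 MB → memory block 7 (remaining 111 MB)
189 MB → memory block 8 (remaining 67 MB)
Final memory blocks: [43,169] [132,69] [171] [159] [132] [148] [145] [189].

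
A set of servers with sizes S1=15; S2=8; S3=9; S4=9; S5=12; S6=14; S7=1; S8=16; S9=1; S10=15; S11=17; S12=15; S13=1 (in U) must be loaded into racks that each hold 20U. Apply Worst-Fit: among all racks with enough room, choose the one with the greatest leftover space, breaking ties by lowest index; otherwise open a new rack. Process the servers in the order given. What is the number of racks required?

9

Put S1 (15U) in rack 1; 5U remain.
Put S2 (8U) in rack 2; 12U remain.
Put S3 (9U) in rack 2; 3U remain.
Put S4 (9U) in rack 3; 11U remain.
Put S5 (12U) in rack 4; 8U remain.
Put S6 (14U) in rack 5; 6U remain.
Put S7 (1U) in rack 3; 10U remain.
Put S8 (16U) in rack 6; 4U remain.
Put S9 (1U) in rack 3; 9U remain.
Put S10 (15U) in rack 7; 5U remain.
Put S11 (17U) in rack 8; 3U remain.
Put S12 (15U) in rack 9; 5U remain.
Put S13 (1U) in rack 3; 8U remain.
Final racks: [15] [8,9] [9,1,1,1] [12] [14] [16] [15] [17] [15].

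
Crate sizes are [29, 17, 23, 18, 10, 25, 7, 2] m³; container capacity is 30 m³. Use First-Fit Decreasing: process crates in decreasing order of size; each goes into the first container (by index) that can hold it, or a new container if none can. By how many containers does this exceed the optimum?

0

First-Fit Decreasing: [29] [25,2] [23,7] [18,10] [17] → 5 containers.
Total size 131 m³; any packing needs at least ⌈131/30⌉ = 5 containers.
So 5 is already optimal.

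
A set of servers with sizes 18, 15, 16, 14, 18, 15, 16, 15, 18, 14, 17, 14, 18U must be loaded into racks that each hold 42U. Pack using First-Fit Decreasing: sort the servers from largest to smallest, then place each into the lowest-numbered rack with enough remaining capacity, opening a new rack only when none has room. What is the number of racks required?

6 racks

Sorted descending: 18, 18, 18, 18, 17, 16, 16, 15, 15, 15, 14, 14, 14.
rack 1: place 18U, 24U left
rack 1: place 18U, 6U left
rack 2: place 18U, 24U left
rack 2: place 18U, 6U left
rack 3: place 17U, 25U left
rack 3: place 16U, 9U left
rack 4: place 16U, 26U left
rack 4: place 15U, 11U left
rack 5: place 15U, 27U left
rack 5: place 15U, 12U left
rack 6: place 14U, 28U left
rack 6: place 14U, 14U left
rack 6: place 14U, 0U left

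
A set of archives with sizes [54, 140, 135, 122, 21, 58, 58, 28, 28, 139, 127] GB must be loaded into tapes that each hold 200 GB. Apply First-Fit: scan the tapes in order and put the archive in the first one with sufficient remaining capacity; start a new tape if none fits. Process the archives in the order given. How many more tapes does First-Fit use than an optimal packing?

1

First-Fit: [54,140] [135,21,28] [122,58] [58,28] [139] [127] → 6 tapes.
Total size 910 GB; any packing needs at least ⌈910/200⌉ = 5 tapes.
An optimal packing achieves that bound: [140,58] [139,58] [135,54] [127,28,28] [122,21] → 5 tapes.
Excess: 6 − 5 = 1.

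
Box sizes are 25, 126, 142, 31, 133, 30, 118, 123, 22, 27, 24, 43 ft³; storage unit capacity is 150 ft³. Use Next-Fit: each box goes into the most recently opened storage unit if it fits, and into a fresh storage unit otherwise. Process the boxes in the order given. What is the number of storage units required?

8 storage units

25 ft³ → storage unit 1 (remaining 125 ft³)
126 ft³ → storage unit 2 (remaining 24 ft³)
142 ft³ → storage unit 3 (remaining 8 ft³)
31 ft³ → storage unit 4 (remaining 119 ft³)
133 ft³ → storage unit 5 (remaining 17 ft³)
30 ft³ → storage unit 6 (remaining 120 ft³)
118 ft³ → storage unit 6 (remaining 2 ft³)
123 ft³ → storage unit 7 (remaining 27 ft³)
22 ft³ → storage unit 7 (remaining 5 ft³)
27 ft³ → storage unit 8 (remaining 123 ft³)
24 ft³ → storage unit 8 (remaining 99 ft³)
43 ft³ → storage unit 8 (remaining 56 ft³)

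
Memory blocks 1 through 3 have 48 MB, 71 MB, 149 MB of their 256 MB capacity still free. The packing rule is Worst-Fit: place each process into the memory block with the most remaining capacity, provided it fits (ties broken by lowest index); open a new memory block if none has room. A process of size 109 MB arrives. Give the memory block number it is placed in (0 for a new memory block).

3

Memory blocks with room: memory block 3 (149 MB).
Most room is memory block 3 with 149 MB free.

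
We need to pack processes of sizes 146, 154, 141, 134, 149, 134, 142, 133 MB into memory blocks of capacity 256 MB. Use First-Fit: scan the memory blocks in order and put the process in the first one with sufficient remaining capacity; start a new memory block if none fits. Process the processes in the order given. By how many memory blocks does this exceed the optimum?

First-Fit: [146] [154] [141] [134] [149] [134] [142] [133] → 8 memory blocks.
8 processes exceed 128 MB (half the capacity), and no two of those can share a memory block, so at least 8 memory blocks are needed.
So 8 is already optimal.

0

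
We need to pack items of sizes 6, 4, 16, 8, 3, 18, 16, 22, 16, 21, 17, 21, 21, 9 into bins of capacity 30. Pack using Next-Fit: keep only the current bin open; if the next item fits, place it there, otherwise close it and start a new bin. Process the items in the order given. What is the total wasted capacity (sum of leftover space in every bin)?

Put 6 in bin 1; 24 remain.
Put 4 in bin 1; 20 remain.
Put 16 in bin 1; 4 remain.
Put 8 in bin 2; 22 remain.
Put 3 in bin 2; 19 remain.
Put 18 in bin 2; 1 remain.
Put 16 in bin 3; 14 remain.
Put 22 in bin 4; 8 remain.
Put 16 in bin 5; 14 remain.
Put 21 in bin 6; 9 remain.
Put 17 in bin 7; 13 remain.
Put 21 in bin 8; 9 remain.
Put 21 in bin 9; 9 remain.
Put 9 in bin 9; 0 remain.
9 bins × 30 = 270; used 198; unused 72.

72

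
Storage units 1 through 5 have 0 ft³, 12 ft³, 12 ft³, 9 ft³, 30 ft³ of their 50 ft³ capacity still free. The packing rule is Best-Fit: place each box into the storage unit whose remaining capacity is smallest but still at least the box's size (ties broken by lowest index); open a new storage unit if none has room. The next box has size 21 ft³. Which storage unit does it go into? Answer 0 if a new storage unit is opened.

5

Storage units with room: storage unit 5 (30 ft³).
Tightest fit is storage unit 5 with 30 ft³ free.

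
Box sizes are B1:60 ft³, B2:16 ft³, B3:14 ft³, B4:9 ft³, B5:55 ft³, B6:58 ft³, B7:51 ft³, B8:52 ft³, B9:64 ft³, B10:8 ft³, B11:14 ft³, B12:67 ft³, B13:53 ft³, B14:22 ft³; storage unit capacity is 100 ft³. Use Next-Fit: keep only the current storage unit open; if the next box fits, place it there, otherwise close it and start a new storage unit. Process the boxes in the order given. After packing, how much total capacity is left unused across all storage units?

257

Put B1 (60 ft³) in storage unit 1; 40 ft³ remain.
Put B2 (16 ft³) in storage unit 1; 24 ft³ remain.
Put B3 (14 ft³) in storage unit 1; 10 ft³ remain.
Put B4 (9 ft³) in storage unit 1; 1 ft³ remain.
Put B5 (55 ft³) in storage unit 2; 45 ft³ remain.
Put B6 (58 ft³) in storage unit 3; 42 ft³ remain.
Put B7 (51 ft³) in storage unit 4; 49 ft³ remain.
Put B8 (52 ft³) in storage unit 5; 48 ft³ remain.
Put B9 (64 ft³) in storage unit 6; 36 ft³ remain.
Put B10 (8 ft³) in storage unit 6; 28 ft³ remain.
Put B11 (14 ft³) in storage unit 6; 14 ft³ remain.
Put B12 (67 ft³) in storage unit 7; 33 ft³ remain.
Put B13 (53 ft³) in storage unit 8; 47 ft³ remain.
Put B14 (22 ft³) in storage unit 8; 25 ft³ remain.
8 storage units × 100 ft³ = 800 ft³; used 543 ft³; unused 257 ft³.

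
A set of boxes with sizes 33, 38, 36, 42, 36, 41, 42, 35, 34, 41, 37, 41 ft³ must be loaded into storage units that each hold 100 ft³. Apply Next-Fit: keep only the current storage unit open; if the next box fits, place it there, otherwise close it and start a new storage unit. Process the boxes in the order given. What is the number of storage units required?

6 storage units

33 ft³ → storage unit 1 (remaining 67 ft³)
38 ft³ → storage unit 1 (remaining 29 ft³)
36 ft³ → storage unit 2 (remaining 64 ft³)
42 ft³ → storage unit 2 (remaining 22 ft³)
36 ft³ → storage unit 3 (remaining 64 ft³)
41 ft³ → storage unit 3 (remaining 23 ft³)
42 ft³ → storage unit 4 (remaining 58 ft³)
35 ft³ → storage unit 4 (remaining 23 ft³)
34 ft³ → storage unit 5 (remaining 66 ft³)
41 ft³ → storage unit 5 (remaining 25 ft³)
37 ft³ → storage unit 6 (remaining 63 ft³)
41 ft³ → storage unit 6 (remaining 22 ft³)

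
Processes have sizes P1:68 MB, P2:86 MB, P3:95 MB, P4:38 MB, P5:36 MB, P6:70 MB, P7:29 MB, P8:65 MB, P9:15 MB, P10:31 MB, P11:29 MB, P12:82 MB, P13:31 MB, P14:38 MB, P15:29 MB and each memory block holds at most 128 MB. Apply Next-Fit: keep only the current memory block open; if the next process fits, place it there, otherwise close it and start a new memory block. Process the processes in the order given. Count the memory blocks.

memory block 1: place P1 (68 MB), 60 MB left
memory block 2: place P2 (86 MB), 42 MB left
memory block 3: place P3 (95 MB), 33 MB left
memory block 4: place P4 (38 MB), 90 MB left
memory block 4: place P5 (36 MB), 54 MB left
memory block 5: place P6 (70 MB), 58 MB left
memory block 5: place P7 (29 MB), 29 MB left
memory block 6: place P8 (65 MB), 63 MB left
memory block 6: place P9 (15 MB), 48 MB left
memory block 6: place P10 (31 MB), 17 MB left
memory block 7: place P11 (29 MB), 99 MB left
memory block 7: place P12 (82 MB), 17 MB left
memory block 8: place P13 (31 MB), 97 MB left
memory block 8: place P14 (38 MB), 59 MB left
memory block 8: place P15 (29 MB), 30 MB left
Final memory blocks: [68] [86] [95] [38,36] [70,29] [65,15,31] [29,82] [31,38,29].

8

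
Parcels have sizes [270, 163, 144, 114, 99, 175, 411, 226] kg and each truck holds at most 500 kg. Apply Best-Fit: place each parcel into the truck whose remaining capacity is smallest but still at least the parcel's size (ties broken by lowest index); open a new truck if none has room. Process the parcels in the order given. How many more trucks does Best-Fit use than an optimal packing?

Best-Fit: [270,163] [144,114,99] [175,226] [411] → 4 trucks.
Total size 1602 kg; any packing needs at least ⌈1602/500⌉ = 4 trucks.
So 4 is already optimal.

0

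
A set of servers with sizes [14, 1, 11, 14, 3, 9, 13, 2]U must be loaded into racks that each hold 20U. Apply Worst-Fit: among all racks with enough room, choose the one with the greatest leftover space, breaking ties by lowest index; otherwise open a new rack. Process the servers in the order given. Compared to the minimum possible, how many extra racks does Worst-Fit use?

1

Worst-Fit: [14,1] [11,3] [14] [9,2] [13] → 5 racks.
Total size 67U; any packing needs at least ⌈67/20⌉ = 4 racks.
An optimal packing achieves that bound: [14,3,2,1] [14] [13] [11,9] → 4 racks.
Excess: 5 − 4 = 1.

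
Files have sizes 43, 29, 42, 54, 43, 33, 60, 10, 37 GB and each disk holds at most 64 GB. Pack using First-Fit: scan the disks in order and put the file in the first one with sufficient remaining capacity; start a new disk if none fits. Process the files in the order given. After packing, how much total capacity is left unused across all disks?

Put 43 GB in disk 1; 21 GB remain.
Put 29 GB in disk 2; 35 GB remain.
Put 42 GB in disk 3; 22 GB remain.
Put 54 GB in disk 4; 10 GB remain.
Put 43 GB in disk 5; 21 GB remain.
Put 33 GB in disk 2; 2 GB remain.
Put 60 GB in disk 6; 4 GB remain.
Put 10 GB in disk 1; 11 GB remain.
Put 37 GB in disk 7; 27 GB remain.
7 disks × 64 GB = 448 GB; used 351 GB; unused 97 GB.

97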